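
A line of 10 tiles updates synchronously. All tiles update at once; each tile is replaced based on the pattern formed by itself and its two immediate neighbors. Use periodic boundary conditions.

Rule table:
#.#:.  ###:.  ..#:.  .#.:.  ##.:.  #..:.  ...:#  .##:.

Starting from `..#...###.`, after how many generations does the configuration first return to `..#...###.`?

2

#...#.....
..#...###.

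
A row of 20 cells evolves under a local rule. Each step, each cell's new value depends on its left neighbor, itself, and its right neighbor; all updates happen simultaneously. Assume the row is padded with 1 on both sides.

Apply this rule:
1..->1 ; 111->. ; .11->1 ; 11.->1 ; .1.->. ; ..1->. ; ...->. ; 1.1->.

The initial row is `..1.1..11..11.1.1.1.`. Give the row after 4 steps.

1....1.111.11.......
11.....1.1.111......
.11........1.11.....
.111.........111....

.111.........111....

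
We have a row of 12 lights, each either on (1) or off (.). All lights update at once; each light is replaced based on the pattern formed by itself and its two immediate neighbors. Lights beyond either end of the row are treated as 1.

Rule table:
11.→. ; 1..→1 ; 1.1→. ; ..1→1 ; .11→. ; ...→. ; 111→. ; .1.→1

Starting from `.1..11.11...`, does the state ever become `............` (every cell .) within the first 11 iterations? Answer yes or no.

.111.....1.1
....1...11..
1..111.1..11
.11....111..
...1..1...11
1.111111.1..
.........111
1.......1...
.1.....111.1
.11...1.....
...1.111...1
iteration 11 is ...1.111...1, still not uniform .

no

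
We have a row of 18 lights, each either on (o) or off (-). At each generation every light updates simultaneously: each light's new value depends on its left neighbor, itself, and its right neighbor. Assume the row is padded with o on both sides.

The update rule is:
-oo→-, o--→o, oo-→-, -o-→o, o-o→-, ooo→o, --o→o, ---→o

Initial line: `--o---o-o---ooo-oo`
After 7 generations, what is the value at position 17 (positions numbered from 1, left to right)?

ooooooo-oooo-o---o
oooooo---oo--oooo-
ooooo-ooo--oo-oo--
oooo---o-oo-----oo
ooo-oooo---ooooo-o
oo---oo-ooo-ooo---
o-ooo----o---o-ooo
position 17 holds o

o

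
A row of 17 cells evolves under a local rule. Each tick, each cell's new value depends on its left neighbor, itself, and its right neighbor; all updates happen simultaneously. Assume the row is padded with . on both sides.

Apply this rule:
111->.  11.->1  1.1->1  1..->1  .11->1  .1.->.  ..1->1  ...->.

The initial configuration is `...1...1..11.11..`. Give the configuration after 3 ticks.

1.1.1.1111....111

..1.1.1.11111111.
.1.1.1.11......11
1.1.1.1111....111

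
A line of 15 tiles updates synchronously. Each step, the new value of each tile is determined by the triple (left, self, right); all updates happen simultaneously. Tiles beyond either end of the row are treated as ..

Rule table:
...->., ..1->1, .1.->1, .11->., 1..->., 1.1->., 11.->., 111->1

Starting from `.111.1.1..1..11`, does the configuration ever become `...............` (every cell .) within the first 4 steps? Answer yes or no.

no

1.1..1.1.11.1..
1.1.11.1....1..
1.1....1...11..
1.1...11..1....
step 4 is 1.1...11..1...., still not uniform .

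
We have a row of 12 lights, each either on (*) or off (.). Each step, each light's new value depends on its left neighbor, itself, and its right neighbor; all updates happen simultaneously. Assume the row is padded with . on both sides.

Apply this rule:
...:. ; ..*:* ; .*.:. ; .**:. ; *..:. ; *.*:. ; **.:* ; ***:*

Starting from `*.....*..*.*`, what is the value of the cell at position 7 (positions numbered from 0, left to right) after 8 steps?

step 1: .....*..*...
step 2: ....*..*....
step 3: ...*..*.....
step 4: ..*..*......
step 5: .*..*.......
step 6: *..*........
step 7: ..*.........
step 8: .*..........
position 7 holds .

.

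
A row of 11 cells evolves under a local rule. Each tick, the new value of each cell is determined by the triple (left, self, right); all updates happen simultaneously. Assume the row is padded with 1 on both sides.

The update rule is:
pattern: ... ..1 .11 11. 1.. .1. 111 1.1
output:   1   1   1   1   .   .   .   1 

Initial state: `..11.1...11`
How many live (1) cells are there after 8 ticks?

.1111..111.
11..1.11.11
.1.1.11111.
1.1.11...11
11.111.111.
.111.111.11
11.111.111.  (repeats tick 5; period 2)
tick 8: .111.111.11
count of 1: 8

8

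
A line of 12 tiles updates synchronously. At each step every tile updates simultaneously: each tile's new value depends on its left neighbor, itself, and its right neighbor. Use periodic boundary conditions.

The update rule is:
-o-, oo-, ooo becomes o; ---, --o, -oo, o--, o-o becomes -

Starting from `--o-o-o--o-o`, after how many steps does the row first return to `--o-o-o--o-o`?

1

--o-o-o--o-o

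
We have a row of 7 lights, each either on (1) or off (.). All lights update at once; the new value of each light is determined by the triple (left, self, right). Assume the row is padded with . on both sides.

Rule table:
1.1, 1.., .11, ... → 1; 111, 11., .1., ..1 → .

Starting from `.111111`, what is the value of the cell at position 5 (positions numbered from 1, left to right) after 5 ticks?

.

tick 1: .1.....
tick 2: ..11111
tick 3: 1.1....
tick 4: .1.1111
tick 5: ..11...
position 5 holds .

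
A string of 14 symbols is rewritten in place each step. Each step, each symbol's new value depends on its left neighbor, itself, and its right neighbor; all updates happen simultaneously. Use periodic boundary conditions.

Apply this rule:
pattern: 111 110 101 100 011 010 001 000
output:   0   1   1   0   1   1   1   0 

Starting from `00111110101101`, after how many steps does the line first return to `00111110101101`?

12

step 1: 01100011111111
step 2: 11100110000001
step 3: 00101110000011
step 4: 01111010000111
step 5: 11001110001101
step 6: 01011010011111
step 7: 11111110110001
step 8: 00000011110011
step 9: 00000110010111
step 10: 00001110111101
step 11: 00011011100111
step 12: 00111110101101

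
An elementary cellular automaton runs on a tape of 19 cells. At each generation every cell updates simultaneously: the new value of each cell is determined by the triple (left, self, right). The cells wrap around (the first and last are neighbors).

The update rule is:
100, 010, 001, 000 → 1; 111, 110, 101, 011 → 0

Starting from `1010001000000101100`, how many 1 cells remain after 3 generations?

16

1011111111111100011
0000000000000011100
1111111111111100011
count of 1: 16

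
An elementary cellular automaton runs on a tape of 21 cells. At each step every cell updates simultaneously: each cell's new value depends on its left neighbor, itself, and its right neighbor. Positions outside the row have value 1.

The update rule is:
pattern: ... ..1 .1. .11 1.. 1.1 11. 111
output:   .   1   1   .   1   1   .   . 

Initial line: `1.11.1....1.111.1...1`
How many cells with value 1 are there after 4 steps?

13

step 1: .1..111..111...111.1.
step 2: 1111...11...1.1...111
step 3: ....1.1..1.11111.1...
step 4: 1..11111111.....111.1
count of 1: 13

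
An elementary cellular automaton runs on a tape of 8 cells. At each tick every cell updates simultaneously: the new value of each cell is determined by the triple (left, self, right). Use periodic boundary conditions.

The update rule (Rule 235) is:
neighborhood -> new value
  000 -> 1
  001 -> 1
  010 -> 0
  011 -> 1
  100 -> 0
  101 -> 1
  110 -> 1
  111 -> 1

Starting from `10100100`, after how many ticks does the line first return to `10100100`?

8

01001001
10010010
00100101
01001010
10010100
00101001
01010010
10100100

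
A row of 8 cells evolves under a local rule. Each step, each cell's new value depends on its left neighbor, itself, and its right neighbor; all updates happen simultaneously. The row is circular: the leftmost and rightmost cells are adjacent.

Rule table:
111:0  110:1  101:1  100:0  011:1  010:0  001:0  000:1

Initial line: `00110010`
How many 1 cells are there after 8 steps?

step 1: 10110000
step 2: 01110110
step 3: 01011110
step 4: 00110010  (repeats step 0; period 4)
step 8: 00110010
count of 1: 3

3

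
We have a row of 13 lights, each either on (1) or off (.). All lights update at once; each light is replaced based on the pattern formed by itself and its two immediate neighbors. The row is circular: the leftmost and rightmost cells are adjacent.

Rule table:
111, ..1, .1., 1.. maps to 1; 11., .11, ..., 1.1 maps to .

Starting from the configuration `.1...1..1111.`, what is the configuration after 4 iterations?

111.11111..11

iteration 1: 111.1111.11.1
iteration 2: 11...11......
iteration 3: ..1.1..1....1
iteration 4: 111.11111..11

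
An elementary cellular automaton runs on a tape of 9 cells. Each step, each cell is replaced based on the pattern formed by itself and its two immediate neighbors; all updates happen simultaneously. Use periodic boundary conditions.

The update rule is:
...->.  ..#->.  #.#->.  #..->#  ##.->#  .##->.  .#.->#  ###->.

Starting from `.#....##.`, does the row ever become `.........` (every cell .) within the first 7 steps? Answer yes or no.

.##....##
..##....#
#..##...#
##..##...
.##..##..
..##..##.
...##..##
step 7 is ...##..##, still not uniform .

no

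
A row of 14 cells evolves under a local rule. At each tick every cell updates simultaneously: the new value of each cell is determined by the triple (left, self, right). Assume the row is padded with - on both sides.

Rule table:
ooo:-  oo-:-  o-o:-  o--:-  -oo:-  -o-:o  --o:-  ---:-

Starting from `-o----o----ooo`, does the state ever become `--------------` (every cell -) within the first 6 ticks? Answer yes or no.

-o----o-------
-o----o-------  (fixed point — unchanged through tick 6)
tick 6 is -o----o-------, still not uniform -

no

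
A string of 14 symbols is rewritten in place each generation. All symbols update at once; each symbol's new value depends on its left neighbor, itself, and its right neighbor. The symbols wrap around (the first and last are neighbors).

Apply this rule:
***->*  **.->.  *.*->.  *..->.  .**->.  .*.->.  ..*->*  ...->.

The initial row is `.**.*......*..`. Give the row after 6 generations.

.....*...*....

*.........*...
.........*...*
........*...*.
.......*...*..
......*...*...
.....*...*....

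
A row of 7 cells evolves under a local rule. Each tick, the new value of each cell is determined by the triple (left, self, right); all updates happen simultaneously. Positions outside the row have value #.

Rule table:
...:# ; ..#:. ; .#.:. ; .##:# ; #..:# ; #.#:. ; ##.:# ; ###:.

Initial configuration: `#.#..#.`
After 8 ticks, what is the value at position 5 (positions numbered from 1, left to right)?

#..#...
##..##.
.##.##.
.##.##.  (fixed point — unchanged through tick 8)
position 5 holds #

#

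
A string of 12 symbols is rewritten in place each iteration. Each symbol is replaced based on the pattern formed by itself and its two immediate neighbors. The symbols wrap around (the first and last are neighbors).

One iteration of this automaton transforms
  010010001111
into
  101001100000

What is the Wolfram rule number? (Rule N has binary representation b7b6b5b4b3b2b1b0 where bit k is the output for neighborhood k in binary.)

49

position 9: 111 → 0  (bit 7 = 0)
position 11: 110 → 0  (bit 6 = 0)
position 0: 101 → 1  (bit 5 = 1)
position 2: 100 → 1  (bit 4 = 1)
position 8: 011 → 0  (bit 3 = 0)
position 1: 010 → 0  (bit 2 = 0)
position 3: 001 → 0  (bit 1 = 0)
position 6: 000 → 1  (bit 0 = 1)
bits b7..b0 = 00110001 = 49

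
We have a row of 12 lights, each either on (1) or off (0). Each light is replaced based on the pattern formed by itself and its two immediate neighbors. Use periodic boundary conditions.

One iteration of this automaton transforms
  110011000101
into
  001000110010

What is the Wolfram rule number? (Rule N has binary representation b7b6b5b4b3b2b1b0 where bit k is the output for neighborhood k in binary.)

49

position 0: 111 → 0  (bit 7 = 0)
position 1: 110 → 0  (bit 6 = 0)
position 10: 101 → 1  (bit 5 = 1)
position 2: 100 → 1  (bit 4 = 1)
position 4: 011 → 0  (bit 3 = 0)
position 9: 010 → 0  (bit 2 = 0)
position 3: 001 → 0  (bit 1 = 0)
position 7: 000 → 1  (bit 0 = 1)
bits b7..b0 = 00110001 = 49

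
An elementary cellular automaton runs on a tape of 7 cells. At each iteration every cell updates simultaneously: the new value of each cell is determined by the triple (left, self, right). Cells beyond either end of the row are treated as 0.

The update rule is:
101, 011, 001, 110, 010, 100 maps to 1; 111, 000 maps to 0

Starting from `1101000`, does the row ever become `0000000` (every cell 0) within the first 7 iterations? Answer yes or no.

no

1111100
1000110
1101111
1111001
1001111
1111001  (repeats iteration 4; period 2)
iteration 7: 1001111
iteration 7 is 1001111, still not uniform 0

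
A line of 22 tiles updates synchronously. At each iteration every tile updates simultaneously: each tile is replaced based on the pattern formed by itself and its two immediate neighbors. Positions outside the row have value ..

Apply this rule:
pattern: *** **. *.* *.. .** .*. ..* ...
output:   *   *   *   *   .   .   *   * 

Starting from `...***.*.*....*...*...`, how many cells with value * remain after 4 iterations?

***.***.*.****.***.***
.***.***.*.****.***.**
*.***.***.*.****.***.*
.*.***.***.*.****.***.
count of *: 15

15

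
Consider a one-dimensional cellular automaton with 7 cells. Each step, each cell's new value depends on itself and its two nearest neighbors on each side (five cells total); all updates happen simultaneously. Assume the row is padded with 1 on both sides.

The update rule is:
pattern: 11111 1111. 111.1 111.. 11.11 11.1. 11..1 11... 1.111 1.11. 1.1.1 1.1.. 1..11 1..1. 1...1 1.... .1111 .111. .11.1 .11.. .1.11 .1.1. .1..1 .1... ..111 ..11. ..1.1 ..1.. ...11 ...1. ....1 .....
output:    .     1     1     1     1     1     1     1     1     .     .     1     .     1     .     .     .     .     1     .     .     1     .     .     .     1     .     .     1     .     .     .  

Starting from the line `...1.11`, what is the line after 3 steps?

1....1.
11.....
111...1

111...1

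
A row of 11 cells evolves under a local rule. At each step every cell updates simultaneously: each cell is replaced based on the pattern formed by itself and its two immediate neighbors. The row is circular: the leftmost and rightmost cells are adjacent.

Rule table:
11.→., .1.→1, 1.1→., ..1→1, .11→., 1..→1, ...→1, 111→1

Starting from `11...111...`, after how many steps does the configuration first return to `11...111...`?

5

..111.1.111
11.1..1..1.
...1111111.
111.11111.1
11...111...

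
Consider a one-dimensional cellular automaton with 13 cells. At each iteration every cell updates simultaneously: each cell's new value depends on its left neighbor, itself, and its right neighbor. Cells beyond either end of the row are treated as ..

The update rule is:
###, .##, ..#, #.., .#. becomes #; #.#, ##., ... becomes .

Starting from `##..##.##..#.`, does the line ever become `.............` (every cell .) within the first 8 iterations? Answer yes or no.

no

#.###..#.####
#.##.###.###.
#.#..##..##.#
#.####.###..#
#.###..##.###
#.##.###..##.
#.#..##.###.#
#.####..##..#
iteration 8 is #.####..##..#, still not uniform .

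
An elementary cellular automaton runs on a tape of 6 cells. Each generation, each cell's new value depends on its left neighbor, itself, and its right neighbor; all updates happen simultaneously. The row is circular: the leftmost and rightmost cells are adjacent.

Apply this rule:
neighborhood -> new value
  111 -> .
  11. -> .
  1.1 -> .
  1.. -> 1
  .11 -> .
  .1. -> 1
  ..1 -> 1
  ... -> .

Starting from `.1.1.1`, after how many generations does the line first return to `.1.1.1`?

.1.1.1

1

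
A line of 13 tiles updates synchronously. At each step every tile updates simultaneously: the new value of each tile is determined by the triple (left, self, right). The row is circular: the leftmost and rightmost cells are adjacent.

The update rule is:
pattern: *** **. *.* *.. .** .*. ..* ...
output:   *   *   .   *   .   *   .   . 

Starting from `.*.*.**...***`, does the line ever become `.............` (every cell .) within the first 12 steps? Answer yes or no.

.*.*..**...**
.*.**..**...*
.*..**..**..*
.**..**..**.*
..**..**..*.*
*..**..**.*.*
**..**..*.*..
.**..**.*.**.
..**..*.*..**
*..**.*.**..*
**..*.*..**..
.**.*.**..**.
step 12 is .**.*.**..**., still not uniform .

no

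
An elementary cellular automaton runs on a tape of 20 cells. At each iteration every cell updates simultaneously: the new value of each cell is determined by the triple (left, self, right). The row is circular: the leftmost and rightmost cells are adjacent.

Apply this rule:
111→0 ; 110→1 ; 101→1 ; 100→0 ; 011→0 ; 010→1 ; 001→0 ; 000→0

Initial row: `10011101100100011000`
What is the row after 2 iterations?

10000110100100001000
10000011100100001000

10000011100100001000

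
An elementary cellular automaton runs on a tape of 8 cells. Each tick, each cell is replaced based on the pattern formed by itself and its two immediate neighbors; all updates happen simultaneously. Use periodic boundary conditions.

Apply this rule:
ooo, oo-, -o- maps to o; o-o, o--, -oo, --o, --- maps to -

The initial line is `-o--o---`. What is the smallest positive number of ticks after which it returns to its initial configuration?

1

-o--o---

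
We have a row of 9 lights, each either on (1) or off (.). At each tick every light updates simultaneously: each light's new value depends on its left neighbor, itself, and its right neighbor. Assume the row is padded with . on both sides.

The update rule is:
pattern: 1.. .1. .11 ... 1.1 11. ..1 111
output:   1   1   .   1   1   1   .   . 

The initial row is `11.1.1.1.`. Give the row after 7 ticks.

.11111111
........1
1111111.1
......111
11111...1
....111.1
111...111

111...111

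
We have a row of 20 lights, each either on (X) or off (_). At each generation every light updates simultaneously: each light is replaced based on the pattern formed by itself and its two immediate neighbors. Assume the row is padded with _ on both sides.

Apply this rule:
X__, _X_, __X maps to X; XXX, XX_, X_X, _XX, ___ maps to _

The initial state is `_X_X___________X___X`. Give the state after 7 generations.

XXX_____________XXX_

generation 1: XX_XX_________XXX_XX
generation 2: _____X_______X______
generation 3: ____XXX_____XXX_____
generation 4: ___X___X___X___X____
generation 5: __XXX_XXX_XXX_XXX___
generation 6: _X_______________X__
generation 7: XXX_____________XXX_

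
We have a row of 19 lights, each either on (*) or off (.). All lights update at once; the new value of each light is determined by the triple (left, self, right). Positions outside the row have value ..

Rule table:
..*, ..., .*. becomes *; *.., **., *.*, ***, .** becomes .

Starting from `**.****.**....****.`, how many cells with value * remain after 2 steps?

...........***.....
***********....****
count of *: 15

15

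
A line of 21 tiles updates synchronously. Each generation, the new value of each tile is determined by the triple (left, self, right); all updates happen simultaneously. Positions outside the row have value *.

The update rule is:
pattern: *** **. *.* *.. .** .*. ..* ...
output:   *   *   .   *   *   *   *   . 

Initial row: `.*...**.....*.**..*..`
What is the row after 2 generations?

.**.*****.***.*******

.**.****...**.*******
.**.*****.***.*******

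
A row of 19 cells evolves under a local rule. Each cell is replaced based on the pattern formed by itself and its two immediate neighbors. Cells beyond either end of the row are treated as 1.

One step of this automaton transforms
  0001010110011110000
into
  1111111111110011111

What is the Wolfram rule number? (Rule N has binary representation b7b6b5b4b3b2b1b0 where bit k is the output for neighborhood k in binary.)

127

position 12: 111 → 0  (bit 7 = 0)
position 8: 110 → 1  (bit 6 = 1)
position 4: 101 → 1  (bit 5 = 1)
position 0: 100 → 1  (bit 4 = 1)
position 7: 011 → 1  (bit 3 = 1)
position 3: 010 → 1  (bit 2 = 1)
position 2: 001 → 1  (bit 1 = 1)
position 1: 000 → 1  (bit 0 = 1)
bits b7..b0 = 01111111 = 127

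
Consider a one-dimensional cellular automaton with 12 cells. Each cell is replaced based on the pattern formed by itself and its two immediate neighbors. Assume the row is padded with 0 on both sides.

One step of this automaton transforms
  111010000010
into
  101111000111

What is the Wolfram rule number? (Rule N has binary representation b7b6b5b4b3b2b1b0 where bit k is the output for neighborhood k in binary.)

126

position 1: 111 → 0  (bit 7 = 0)
position 2: 110 → 1  (bit 6 = 1)
position 3: 101 → 1  (bit 5 = 1)
position 5: 100 → 1  (bit 4 = 1)
position 0: 011 → 1  (bit 3 = 1)
position 4: 010 → 1  (bit 2 = 1)
position 9: 001 → 1  (bit 1 = 1)
position 6: 000 → 0  (bit 0 = 0)
bits b7..b0 = 01111110 = 126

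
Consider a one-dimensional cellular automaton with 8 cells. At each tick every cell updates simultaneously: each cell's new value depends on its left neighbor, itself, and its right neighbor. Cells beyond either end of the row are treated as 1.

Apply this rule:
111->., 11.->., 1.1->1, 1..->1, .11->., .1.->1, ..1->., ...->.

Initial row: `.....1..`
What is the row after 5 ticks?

tick 1: 1....11.
tick 2: .1.....1
tick 3: 111.....
tick 4: ...1....
tick 5: 1..11...

1..11...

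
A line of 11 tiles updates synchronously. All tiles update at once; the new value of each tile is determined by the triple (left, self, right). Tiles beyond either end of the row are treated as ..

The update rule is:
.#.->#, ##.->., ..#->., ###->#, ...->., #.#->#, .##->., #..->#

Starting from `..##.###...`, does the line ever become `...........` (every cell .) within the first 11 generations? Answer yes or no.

....#.#.#..
....######.
.....####.#
......##.##
........#..
........##.
..........#
..........#  (fixed point — unchanged through generation 11)
generation 11 is ..........#, still not uniform .

no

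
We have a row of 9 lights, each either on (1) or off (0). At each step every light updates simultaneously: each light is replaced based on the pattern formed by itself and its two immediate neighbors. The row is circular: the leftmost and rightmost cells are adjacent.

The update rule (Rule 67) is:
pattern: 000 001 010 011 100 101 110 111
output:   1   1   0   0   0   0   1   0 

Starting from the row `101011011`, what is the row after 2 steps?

001110011

100001000
001110011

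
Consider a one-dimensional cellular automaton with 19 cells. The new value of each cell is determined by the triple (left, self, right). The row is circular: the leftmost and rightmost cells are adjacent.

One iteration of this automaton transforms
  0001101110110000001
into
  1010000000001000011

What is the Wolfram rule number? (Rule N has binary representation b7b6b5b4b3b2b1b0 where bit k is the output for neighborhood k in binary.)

22

position 7: 111 → 0  (bit 7 = 0)
position 4: 110 → 0  (bit 6 = 0)
position 5: 101 → 0  (bit 5 = 0)
position 0: 100 → 1  (bit 4 = 1)
position 3: 011 → 0  (bit 3 = 0)
position 18: 010 → 1  (bit 2 = 1)
position 2: 001 → 1  (bit 1 = 1)
position 1: 000 → 0  (bit 0 = 0)
bits b7..b0 = 00010110 = 22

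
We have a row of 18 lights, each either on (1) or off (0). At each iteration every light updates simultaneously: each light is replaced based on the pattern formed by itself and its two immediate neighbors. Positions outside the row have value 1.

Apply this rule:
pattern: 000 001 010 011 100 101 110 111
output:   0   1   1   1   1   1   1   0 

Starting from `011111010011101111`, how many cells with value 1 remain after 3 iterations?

110001111110111000
011011000011101101
111111100110111111
count of 1: 15

15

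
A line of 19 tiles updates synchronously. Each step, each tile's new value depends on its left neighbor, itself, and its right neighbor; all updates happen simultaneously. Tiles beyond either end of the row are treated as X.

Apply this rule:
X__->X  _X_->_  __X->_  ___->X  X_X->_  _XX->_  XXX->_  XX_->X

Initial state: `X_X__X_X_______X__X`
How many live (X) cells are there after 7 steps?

X__X____XXXXXX__X__
XX__XXX______XX__X_
_XX___XXXXXX__XX___
__XXX______XX__XXX_
X___XXXXXX__XX___X_
XXX______XX__XXX___
__XXXXXX__XX___XXX_
count of X: 11

11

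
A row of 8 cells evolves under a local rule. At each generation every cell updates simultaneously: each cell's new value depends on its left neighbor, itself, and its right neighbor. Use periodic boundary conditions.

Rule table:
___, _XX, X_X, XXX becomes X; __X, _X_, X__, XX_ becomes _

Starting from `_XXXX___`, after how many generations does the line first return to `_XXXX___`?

15

generation 1: _XXX__XX
generation 2: XXX___X_
generation 3: XX__X__X
generation 4: X______X
generation 5: __XXXX_X
generation 6: __XXX_X_
generation 7: X_XX_X__
generation 8: _XX_X___
generation 9: _X_X__XX
generation 10: X_X___X_
generation 11: _X__X__X
generation 12: X_______
generation 13: __XXXXX_
generation 14: X_XXXX__
generation 15: _XXXX___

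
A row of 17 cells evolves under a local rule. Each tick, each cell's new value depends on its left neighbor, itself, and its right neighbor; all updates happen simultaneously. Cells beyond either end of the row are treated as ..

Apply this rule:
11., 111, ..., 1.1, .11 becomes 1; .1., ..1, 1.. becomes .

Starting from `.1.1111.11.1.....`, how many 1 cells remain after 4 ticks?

14

tick 1: ..111111111..1111
tick 2: 1.111111111..1111
tick 3: .1111111111..1111
tick 4: .1111111111..1111
count of 1: 14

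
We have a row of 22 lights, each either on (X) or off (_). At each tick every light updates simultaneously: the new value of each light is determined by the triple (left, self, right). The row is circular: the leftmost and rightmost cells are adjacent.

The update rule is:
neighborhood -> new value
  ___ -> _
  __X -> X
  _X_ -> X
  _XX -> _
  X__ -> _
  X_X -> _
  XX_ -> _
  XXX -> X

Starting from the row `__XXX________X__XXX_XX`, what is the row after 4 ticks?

_X_X________XX_X_X____
XX_X_______X___X_X____
___X______XX__XX_X___X
__XX_____X___X___X__XX

__XX_____X___X___X__XX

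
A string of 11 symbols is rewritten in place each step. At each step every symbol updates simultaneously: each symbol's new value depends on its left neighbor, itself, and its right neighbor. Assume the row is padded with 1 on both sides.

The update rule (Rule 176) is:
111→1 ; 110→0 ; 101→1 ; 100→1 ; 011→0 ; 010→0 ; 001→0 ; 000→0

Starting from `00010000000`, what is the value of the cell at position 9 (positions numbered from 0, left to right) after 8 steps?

0

10001000000
01000100000
10100010000
01010001000
10101000100
01010100010
10101010001
01010101000
position 9 holds 0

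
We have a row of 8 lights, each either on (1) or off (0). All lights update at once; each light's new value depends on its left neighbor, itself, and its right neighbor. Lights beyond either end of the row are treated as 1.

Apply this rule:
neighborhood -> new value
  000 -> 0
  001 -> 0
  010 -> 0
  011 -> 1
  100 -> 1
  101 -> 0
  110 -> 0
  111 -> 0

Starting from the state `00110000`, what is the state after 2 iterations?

iteration 1: 10101000
iteration 2: 00000100

00000100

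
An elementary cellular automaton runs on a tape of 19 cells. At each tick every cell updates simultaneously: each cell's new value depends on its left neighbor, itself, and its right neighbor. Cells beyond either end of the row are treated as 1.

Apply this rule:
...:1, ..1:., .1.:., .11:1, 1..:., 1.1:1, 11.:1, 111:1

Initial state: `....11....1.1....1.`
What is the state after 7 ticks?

1111111111111111..1

tick 1: .11.11.11..1..11..1
tick 2: 111111111.....11..1
tick 3: 111111111.111.11..1
tick 4: 1111111111111111..1
tick 5: 1111111111111111..1  (fixed point — unchanged through tick 7)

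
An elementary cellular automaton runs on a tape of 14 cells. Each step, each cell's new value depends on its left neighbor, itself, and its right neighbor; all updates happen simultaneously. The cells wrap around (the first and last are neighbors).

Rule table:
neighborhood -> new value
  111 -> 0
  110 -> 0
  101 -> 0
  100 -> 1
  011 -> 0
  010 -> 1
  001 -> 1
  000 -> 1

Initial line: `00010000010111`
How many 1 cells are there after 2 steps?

4

11111111110000
00000000001111
count of 1: 4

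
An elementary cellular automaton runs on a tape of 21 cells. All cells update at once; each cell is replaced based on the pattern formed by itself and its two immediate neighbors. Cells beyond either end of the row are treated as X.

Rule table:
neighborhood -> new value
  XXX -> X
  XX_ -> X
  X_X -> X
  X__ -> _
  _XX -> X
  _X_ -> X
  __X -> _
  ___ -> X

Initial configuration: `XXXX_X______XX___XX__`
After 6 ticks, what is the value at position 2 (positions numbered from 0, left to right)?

tick 1: XXXXXX_XXXX_XX_X_XX__
tick 2: XXXXXXXXXXXXXXXXXXX__
tick 3: XXXXXXXXXXXXXXXXXXX__  (fixed point — unchanged through tick 6)
position 2 holds X

X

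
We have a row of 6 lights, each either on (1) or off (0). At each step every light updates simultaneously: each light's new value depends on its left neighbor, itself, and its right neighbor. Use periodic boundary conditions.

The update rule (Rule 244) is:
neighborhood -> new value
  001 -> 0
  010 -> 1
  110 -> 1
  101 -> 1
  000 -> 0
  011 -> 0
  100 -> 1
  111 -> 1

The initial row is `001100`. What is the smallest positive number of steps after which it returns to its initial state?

step 1: 000110
step 2: 000011
step 3: 100001
step 4: 110000
step 5: 011000
step 6: 001100

6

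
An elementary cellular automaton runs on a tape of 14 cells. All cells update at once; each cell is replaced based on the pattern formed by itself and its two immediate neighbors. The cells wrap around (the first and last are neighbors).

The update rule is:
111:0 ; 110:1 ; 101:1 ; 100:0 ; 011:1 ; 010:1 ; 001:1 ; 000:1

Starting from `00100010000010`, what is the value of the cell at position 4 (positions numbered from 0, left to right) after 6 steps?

11101110111110
10111011100011
11101110101110
10111011111011
11101110001110
10111010111011
position 4 holds 1

1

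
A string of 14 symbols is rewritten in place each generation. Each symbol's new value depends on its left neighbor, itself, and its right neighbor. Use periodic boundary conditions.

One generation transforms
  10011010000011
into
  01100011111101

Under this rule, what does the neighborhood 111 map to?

At position 13 the neighborhood is 111; the next row has 1 there.

1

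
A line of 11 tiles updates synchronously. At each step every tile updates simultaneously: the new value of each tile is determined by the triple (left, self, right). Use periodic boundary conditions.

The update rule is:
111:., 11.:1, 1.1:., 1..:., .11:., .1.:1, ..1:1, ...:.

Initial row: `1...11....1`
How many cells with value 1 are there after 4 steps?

1..1.1...1.
1.11.1..11.
1..1.1.1.1.
1.11.1.1.1.
count of 1: 6

6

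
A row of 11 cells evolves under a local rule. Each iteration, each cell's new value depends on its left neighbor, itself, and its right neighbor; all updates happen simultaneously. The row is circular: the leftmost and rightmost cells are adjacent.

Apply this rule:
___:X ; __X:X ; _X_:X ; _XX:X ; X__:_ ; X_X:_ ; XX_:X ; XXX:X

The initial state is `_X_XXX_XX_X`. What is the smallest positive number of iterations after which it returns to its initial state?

1

_X_XXX_XX_X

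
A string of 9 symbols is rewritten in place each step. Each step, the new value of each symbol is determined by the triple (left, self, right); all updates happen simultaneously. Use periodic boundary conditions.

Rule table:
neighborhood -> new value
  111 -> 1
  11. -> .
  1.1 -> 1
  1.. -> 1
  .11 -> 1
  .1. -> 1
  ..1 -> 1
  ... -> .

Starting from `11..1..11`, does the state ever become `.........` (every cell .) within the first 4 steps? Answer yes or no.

no

1.1111111
.11111111
11111111.
1111111.1
step 4 is 1111111.1, still not uniform .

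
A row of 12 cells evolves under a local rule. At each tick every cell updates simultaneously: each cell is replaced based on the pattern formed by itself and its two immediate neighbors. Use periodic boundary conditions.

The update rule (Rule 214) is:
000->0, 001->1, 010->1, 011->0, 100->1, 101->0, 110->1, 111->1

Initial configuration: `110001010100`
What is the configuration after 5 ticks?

011011010111
001001010011
111111011101
111111001100
011111110111

011111110111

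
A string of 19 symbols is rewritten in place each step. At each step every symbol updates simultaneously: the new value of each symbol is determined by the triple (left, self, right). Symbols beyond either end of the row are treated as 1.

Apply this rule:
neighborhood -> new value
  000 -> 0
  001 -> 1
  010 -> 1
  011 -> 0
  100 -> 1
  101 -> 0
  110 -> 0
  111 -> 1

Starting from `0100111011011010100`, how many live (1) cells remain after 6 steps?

step 1: 0111010000000010111
step 2: 0010011000000110011
step 3: 1111100100001001101
step 4: 1111011110011110000
step 5: 1110001101101101001
step 6: 1101010000000001110
count of 1: 7

7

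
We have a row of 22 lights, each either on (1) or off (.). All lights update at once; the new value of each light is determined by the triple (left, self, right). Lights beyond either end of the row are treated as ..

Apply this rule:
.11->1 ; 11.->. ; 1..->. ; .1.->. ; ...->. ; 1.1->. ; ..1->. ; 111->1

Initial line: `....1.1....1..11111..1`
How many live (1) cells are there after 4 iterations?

..............1111....
..............111.....
..............11......
..............1.......
count of 1: 1

1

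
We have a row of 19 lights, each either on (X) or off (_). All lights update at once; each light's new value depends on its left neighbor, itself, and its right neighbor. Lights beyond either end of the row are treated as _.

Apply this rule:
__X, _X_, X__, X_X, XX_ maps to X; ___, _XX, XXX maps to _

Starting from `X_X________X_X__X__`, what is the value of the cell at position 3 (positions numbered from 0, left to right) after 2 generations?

X

XXXX______XXXXXXXX_
___XX____X_______XX
position 3 holds X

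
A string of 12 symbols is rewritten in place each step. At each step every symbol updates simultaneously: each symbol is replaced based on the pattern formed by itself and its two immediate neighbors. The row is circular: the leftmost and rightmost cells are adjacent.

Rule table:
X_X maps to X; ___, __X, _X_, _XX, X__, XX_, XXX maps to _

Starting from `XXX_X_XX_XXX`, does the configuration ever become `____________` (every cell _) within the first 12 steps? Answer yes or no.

step 1: ___X_X__X___
step 2: ____X_______
step 3: ____________
all cells are _ at step 3

yes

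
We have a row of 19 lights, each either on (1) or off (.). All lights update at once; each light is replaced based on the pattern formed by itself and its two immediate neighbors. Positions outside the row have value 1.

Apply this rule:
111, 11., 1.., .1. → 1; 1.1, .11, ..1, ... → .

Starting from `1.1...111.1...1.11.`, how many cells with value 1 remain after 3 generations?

9

1.11...11.11..1..1.
1..11...1..11.11.1.
11..11..11..1..1.1.
count of 1: 9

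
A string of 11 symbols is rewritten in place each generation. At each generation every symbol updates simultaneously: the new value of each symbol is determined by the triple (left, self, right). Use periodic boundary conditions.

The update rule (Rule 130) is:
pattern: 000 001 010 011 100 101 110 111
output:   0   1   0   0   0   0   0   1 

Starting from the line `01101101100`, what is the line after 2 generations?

10000000000
00000000001

00000000001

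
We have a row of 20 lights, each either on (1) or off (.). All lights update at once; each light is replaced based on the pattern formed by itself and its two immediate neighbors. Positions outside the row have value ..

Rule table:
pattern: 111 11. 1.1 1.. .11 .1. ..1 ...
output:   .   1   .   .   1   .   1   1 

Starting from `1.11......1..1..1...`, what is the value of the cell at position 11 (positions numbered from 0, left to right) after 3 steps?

step 1: ..11.11111..1..1..11
step 2: 1111.1...1.1..1..111
step 3: 1..1...11....1..11.1
position 11 holds .

.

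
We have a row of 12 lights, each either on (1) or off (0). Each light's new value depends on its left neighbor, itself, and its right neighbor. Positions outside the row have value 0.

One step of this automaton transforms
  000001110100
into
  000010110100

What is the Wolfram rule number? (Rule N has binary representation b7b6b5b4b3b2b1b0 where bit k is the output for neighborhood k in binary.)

198

position 6: 111 → 1  (bit 7 = 1)
position 7: 110 → 1  (bit 6 = 1)
position 8: 101 → 0  (bit 5 = 0)
position 10: 100 → 0  (bit 4 = 0)
position 5: 011 → 0  (bit 3 = 0)
position 9: 010 → 1  (bit 2 = 1)
position 4: 001 → 1  (bit 1 = 1)
position 0: 000 → 0  (bit 0 = 0)
bits b7..b0 = 11000110 = 198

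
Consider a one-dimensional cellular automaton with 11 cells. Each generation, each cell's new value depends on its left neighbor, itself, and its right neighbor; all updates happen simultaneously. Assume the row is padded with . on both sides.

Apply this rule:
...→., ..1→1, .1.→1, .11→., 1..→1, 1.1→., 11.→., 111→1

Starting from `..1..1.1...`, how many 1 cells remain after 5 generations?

5

.11111.11..
1.111....1.
1..1.1..111
1111.111.1.
.11...1..11
count of 1: 5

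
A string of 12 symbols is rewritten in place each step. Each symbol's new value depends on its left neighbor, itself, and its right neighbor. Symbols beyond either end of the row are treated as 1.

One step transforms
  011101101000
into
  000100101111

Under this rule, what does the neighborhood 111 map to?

0

At position 2 the neighborhood is 111; the next row has 0 there.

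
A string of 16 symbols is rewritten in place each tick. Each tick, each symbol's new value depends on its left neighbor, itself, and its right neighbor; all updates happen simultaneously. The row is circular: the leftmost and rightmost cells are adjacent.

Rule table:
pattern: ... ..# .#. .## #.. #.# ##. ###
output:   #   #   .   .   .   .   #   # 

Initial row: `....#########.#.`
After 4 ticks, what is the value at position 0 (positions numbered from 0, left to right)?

tick 1: ####.########...
tick 2: .###..#######.##
tick 3: ..##.#.######..#
tick 4: .#.#....#####.#.
position 0 holds .

.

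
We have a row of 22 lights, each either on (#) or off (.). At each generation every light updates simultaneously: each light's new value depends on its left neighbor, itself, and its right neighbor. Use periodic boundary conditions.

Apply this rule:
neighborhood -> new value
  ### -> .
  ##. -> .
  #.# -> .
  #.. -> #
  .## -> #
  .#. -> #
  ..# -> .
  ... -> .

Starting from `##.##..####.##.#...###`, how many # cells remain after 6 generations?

generation 1: ...#.#.#....#..##..#..
generation 2: ...#.#.##...##.#.#.##.
generation 3: ...#.#.#.#..#..#.#.#.#
generation 4: #..#.#.#.##.##.#.#.#.#
generation 5: .#.#.#.#.#..#..#.#.#.#
generation 6: .#.#.#.#.##.##.#.#.#.#
count of #: 12

12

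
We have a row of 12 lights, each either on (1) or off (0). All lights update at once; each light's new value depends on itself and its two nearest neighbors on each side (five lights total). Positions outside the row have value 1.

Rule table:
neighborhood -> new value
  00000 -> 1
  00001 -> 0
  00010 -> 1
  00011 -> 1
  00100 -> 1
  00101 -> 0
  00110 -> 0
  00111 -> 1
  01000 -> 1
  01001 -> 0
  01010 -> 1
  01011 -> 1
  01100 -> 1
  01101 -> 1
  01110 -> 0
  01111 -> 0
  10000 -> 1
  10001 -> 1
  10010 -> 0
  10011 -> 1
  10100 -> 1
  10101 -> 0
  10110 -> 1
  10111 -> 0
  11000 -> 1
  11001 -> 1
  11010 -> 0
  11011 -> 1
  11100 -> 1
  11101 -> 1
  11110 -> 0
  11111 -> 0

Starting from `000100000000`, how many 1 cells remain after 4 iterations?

2

111111111101
000000000110
111111101011
000000100100
count of 1: 2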